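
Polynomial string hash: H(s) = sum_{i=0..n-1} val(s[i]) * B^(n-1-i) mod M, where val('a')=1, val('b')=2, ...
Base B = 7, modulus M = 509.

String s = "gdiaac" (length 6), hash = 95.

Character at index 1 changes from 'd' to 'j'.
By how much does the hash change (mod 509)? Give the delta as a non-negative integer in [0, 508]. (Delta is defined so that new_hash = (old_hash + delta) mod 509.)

Answer: 154

Derivation:
Delta formula: (val(new) - val(old)) * B^(n-1-k) mod M
  val('j') - val('d') = 10 - 4 = 6
  B^(n-1-k) = 7^4 mod 509 = 365
  Delta = 6 * 365 mod 509 = 154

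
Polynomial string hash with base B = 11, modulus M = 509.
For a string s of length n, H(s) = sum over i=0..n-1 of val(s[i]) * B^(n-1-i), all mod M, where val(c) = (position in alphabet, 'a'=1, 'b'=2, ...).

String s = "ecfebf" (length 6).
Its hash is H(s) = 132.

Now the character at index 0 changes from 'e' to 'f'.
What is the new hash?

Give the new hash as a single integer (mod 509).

Answer: 339

Derivation:
val('e') = 5, val('f') = 6
Position k = 0, exponent = n-1-k = 5
B^5 mod M = 11^5 mod 509 = 207
Delta = (6 - 5) * 207 mod 509 = 207
New hash = (132 + 207) mod 509 = 339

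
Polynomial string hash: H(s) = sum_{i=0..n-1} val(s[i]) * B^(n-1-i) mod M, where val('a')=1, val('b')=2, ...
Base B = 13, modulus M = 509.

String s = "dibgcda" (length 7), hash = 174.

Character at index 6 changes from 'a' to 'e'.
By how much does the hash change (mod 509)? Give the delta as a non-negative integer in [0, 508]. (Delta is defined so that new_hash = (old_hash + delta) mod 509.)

Delta formula: (val(new) - val(old)) * B^(n-1-k) mod M
  val('e') - val('a') = 5 - 1 = 4
  B^(n-1-k) = 13^0 mod 509 = 1
  Delta = 4 * 1 mod 509 = 4

Answer: 4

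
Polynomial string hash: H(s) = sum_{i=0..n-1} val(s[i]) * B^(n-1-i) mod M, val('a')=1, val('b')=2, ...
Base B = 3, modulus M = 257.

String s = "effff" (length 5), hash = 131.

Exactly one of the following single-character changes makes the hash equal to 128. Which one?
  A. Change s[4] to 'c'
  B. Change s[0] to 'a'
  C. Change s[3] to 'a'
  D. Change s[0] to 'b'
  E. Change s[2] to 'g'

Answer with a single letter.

Answer: A

Derivation:
Option A: s[4]='f'->'c', delta=(3-6)*3^0 mod 257 = 254, hash=131+254 mod 257 = 128 <-- target
Option B: s[0]='e'->'a', delta=(1-5)*3^4 mod 257 = 190, hash=131+190 mod 257 = 64
Option C: s[3]='f'->'a', delta=(1-6)*3^1 mod 257 = 242, hash=131+242 mod 257 = 116
Option D: s[0]='e'->'b', delta=(2-5)*3^4 mod 257 = 14, hash=131+14 mod 257 = 145
Option E: s[2]='f'->'g', delta=(7-6)*3^2 mod 257 = 9, hash=131+9 mod 257 = 140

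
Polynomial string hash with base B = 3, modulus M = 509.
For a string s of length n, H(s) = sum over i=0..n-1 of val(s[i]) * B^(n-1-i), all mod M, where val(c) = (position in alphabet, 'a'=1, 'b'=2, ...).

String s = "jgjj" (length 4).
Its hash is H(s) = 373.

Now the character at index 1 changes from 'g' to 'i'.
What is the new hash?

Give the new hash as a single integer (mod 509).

val('g') = 7, val('i') = 9
Position k = 1, exponent = n-1-k = 2
B^2 mod M = 3^2 mod 509 = 9
Delta = (9 - 7) * 9 mod 509 = 18
New hash = (373 + 18) mod 509 = 391

Answer: 391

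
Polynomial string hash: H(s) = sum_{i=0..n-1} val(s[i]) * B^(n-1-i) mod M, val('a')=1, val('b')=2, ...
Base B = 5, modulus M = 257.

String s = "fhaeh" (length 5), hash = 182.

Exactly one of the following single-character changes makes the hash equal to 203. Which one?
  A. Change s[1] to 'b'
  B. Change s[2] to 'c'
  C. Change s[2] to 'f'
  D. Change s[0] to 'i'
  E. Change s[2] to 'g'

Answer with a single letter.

Option A: s[1]='h'->'b', delta=(2-8)*5^3 mod 257 = 21, hash=182+21 mod 257 = 203 <-- target
Option B: s[2]='a'->'c', delta=(3-1)*5^2 mod 257 = 50, hash=182+50 mod 257 = 232
Option C: s[2]='a'->'f', delta=(6-1)*5^2 mod 257 = 125, hash=182+125 mod 257 = 50
Option D: s[0]='f'->'i', delta=(9-6)*5^4 mod 257 = 76, hash=182+76 mod 257 = 1
Option E: s[2]='a'->'g', delta=(7-1)*5^2 mod 257 = 150, hash=182+150 mod 257 = 75

Answer: A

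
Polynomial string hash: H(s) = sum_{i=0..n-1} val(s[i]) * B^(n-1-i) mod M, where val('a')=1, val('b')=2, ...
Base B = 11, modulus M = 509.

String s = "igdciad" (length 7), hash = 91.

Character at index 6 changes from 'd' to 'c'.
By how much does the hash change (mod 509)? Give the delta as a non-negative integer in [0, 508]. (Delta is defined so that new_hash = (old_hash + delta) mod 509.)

Delta formula: (val(new) - val(old)) * B^(n-1-k) mod M
  val('c') - val('d') = 3 - 4 = -1
  B^(n-1-k) = 11^0 mod 509 = 1
  Delta = -1 * 1 mod 509 = 508

Answer: 508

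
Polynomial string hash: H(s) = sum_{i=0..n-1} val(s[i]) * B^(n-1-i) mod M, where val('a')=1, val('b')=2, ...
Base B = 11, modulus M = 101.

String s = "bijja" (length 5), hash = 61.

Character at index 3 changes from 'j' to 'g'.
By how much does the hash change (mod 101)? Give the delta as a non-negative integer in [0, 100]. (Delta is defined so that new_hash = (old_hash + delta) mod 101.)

Answer: 68

Derivation:
Delta formula: (val(new) - val(old)) * B^(n-1-k) mod M
  val('g') - val('j') = 7 - 10 = -3
  B^(n-1-k) = 11^1 mod 101 = 11
  Delta = -3 * 11 mod 101 = 68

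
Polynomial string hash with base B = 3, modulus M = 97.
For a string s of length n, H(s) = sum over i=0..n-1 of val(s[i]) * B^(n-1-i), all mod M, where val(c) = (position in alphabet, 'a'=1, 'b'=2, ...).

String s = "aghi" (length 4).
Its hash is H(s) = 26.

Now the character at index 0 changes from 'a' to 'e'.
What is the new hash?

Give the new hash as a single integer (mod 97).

val('a') = 1, val('e') = 5
Position k = 0, exponent = n-1-k = 3
B^3 mod M = 3^3 mod 97 = 27
Delta = (5 - 1) * 27 mod 97 = 11
New hash = (26 + 11) mod 97 = 37

Answer: 37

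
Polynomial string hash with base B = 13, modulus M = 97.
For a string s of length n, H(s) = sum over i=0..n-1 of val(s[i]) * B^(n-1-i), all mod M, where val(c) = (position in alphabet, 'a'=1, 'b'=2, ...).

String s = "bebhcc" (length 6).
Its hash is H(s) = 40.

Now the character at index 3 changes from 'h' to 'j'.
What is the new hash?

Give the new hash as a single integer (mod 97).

val('h') = 8, val('j') = 10
Position k = 3, exponent = n-1-k = 2
B^2 mod M = 13^2 mod 97 = 72
Delta = (10 - 8) * 72 mod 97 = 47
New hash = (40 + 47) mod 97 = 87

Answer: 87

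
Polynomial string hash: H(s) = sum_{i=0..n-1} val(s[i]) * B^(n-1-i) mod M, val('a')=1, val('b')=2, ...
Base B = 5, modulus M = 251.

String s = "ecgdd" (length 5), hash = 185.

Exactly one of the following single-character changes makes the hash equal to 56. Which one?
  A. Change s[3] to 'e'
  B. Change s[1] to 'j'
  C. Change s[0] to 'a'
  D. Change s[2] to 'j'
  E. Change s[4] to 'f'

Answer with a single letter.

Answer: B

Derivation:
Option A: s[3]='d'->'e', delta=(5-4)*5^1 mod 251 = 5, hash=185+5 mod 251 = 190
Option B: s[1]='c'->'j', delta=(10-3)*5^3 mod 251 = 122, hash=185+122 mod 251 = 56 <-- target
Option C: s[0]='e'->'a', delta=(1-5)*5^4 mod 251 = 10, hash=185+10 mod 251 = 195
Option D: s[2]='g'->'j', delta=(10-7)*5^2 mod 251 = 75, hash=185+75 mod 251 = 9
Option E: s[4]='d'->'f', delta=(6-4)*5^0 mod 251 = 2, hash=185+2 mod 251 = 187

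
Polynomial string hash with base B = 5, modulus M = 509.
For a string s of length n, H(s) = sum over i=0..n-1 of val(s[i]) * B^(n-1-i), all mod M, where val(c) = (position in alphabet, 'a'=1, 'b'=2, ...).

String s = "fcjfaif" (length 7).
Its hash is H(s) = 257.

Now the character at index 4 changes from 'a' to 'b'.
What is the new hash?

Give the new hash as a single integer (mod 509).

val('a') = 1, val('b') = 2
Position k = 4, exponent = n-1-k = 2
B^2 mod M = 5^2 mod 509 = 25
Delta = (2 - 1) * 25 mod 509 = 25
New hash = (257 + 25) mod 509 = 282

Answer: 282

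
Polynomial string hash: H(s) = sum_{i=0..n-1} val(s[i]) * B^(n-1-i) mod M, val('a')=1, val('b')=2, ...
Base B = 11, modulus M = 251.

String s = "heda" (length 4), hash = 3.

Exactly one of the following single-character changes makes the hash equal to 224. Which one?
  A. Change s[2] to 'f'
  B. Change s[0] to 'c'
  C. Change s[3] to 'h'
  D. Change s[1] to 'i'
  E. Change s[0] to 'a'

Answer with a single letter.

Answer: E

Derivation:
Option A: s[2]='d'->'f', delta=(6-4)*11^1 mod 251 = 22, hash=3+22 mod 251 = 25
Option B: s[0]='h'->'c', delta=(3-8)*11^3 mod 251 = 122, hash=3+122 mod 251 = 125
Option C: s[3]='a'->'h', delta=(8-1)*11^0 mod 251 = 7, hash=3+7 mod 251 = 10
Option D: s[1]='e'->'i', delta=(9-5)*11^2 mod 251 = 233, hash=3+233 mod 251 = 236
Option E: s[0]='h'->'a', delta=(1-8)*11^3 mod 251 = 221, hash=3+221 mod 251 = 224 <-- target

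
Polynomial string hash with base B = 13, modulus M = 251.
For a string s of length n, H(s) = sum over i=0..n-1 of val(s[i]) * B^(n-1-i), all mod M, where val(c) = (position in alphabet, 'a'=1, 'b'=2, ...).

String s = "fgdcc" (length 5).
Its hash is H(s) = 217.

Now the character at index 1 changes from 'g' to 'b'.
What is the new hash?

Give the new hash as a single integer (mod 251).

val('g') = 7, val('b') = 2
Position k = 1, exponent = n-1-k = 3
B^3 mod M = 13^3 mod 251 = 189
Delta = (2 - 7) * 189 mod 251 = 59
New hash = (217 + 59) mod 251 = 25

Answer: 25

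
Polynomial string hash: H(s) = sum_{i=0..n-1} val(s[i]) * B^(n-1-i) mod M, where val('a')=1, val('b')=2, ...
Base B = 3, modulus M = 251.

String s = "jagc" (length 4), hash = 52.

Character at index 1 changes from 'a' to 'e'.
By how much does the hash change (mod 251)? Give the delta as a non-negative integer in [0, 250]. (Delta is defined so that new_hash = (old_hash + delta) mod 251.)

Delta formula: (val(new) - val(old)) * B^(n-1-k) mod M
  val('e') - val('a') = 5 - 1 = 4
  B^(n-1-k) = 3^2 mod 251 = 9
  Delta = 4 * 9 mod 251 = 36

Answer: 36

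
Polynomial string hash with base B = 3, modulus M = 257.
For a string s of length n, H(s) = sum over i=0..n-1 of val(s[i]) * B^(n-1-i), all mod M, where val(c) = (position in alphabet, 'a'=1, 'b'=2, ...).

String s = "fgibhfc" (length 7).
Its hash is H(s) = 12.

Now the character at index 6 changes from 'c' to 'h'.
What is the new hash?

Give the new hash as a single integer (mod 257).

Answer: 17

Derivation:
val('c') = 3, val('h') = 8
Position k = 6, exponent = n-1-k = 0
B^0 mod M = 3^0 mod 257 = 1
Delta = (8 - 3) * 1 mod 257 = 5
New hash = (12 + 5) mod 257 = 17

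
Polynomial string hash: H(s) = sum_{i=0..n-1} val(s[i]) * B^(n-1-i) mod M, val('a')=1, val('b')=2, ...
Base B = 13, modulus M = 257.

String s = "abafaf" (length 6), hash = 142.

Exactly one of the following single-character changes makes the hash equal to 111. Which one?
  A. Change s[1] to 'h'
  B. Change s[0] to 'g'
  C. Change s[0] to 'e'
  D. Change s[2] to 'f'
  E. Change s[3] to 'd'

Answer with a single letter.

Option A: s[1]='b'->'h', delta=(8-2)*13^4 mod 257 = 204, hash=142+204 mod 257 = 89
Option B: s[0]='a'->'g', delta=(7-1)*13^5 mod 257 = 82, hash=142+82 mod 257 = 224
Option C: s[0]='a'->'e', delta=(5-1)*13^5 mod 257 = 226, hash=142+226 mod 257 = 111 <-- target
Option D: s[2]='a'->'f', delta=(6-1)*13^3 mod 257 = 191, hash=142+191 mod 257 = 76
Option E: s[3]='f'->'d', delta=(4-6)*13^2 mod 257 = 176, hash=142+176 mod 257 = 61

Answer: C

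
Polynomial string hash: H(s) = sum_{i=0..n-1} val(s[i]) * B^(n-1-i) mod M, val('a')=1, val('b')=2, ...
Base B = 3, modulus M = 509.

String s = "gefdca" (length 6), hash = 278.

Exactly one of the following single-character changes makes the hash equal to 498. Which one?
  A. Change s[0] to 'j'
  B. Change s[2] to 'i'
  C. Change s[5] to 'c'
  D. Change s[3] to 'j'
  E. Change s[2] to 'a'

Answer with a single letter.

Option A: s[0]='g'->'j', delta=(10-7)*3^5 mod 509 = 220, hash=278+220 mod 509 = 498 <-- target
Option B: s[2]='f'->'i', delta=(9-6)*3^3 mod 509 = 81, hash=278+81 mod 509 = 359
Option C: s[5]='a'->'c', delta=(3-1)*3^0 mod 509 = 2, hash=278+2 mod 509 = 280
Option D: s[3]='d'->'j', delta=(10-4)*3^2 mod 509 = 54, hash=278+54 mod 509 = 332
Option E: s[2]='f'->'a', delta=(1-6)*3^3 mod 509 = 374, hash=278+374 mod 509 = 143

Answer: A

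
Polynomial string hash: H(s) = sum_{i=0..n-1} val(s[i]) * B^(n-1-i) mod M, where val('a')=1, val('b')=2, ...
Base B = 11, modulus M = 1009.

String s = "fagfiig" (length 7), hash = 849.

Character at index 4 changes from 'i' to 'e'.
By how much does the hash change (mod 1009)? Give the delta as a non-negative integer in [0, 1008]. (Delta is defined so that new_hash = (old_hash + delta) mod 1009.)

Answer: 525

Derivation:
Delta formula: (val(new) - val(old)) * B^(n-1-k) mod M
  val('e') - val('i') = 5 - 9 = -4
  B^(n-1-k) = 11^2 mod 1009 = 121
  Delta = -4 * 121 mod 1009 = 525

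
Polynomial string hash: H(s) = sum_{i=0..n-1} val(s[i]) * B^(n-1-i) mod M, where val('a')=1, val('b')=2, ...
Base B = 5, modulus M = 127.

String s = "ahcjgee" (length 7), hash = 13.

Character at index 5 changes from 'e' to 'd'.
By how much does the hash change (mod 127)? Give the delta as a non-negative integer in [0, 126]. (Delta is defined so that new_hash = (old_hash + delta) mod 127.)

Delta formula: (val(new) - val(old)) * B^(n-1-k) mod M
  val('d') - val('e') = 4 - 5 = -1
  B^(n-1-k) = 5^1 mod 127 = 5
  Delta = -1 * 5 mod 127 = 122

Answer: 122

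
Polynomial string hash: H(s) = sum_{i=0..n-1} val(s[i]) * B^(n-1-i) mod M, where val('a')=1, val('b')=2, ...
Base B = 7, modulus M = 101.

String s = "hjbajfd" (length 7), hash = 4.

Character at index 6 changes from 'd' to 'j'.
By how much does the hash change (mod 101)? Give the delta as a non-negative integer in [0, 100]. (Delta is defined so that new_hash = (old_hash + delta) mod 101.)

Answer: 6

Derivation:
Delta formula: (val(new) - val(old)) * B^(n-1-k) mod M
  val('j') - val('d') = 10 - 4 = 6
  B^(n-1-k) = 7^0 mod 101 = 1
  Delta = 6 * 1 mod 101 = 6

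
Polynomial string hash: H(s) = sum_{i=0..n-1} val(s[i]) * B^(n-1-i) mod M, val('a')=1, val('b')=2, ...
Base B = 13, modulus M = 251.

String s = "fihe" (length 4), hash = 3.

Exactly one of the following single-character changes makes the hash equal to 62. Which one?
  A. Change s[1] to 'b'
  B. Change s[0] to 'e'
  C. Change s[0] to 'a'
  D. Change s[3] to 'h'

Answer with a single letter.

Answer: C

Derivation:
Option A: s[1]='i'->'b', delta=(2-9)*13^2 mod 251 = 72, hash=3+72 mod 251 = 75
Option B: s[0]='f'->'e', delta=(5-6)*13^3 mod 251 = 62, hash=3+62 mod 251 = 65
Option C: s[0]='f'->'a', delta=(1-6)*13^3 mod 251 = 59, hash=3+59 mod 251 = 62 <-- target
Option D: s[3]='e'->'h', delta=(8-5)*13^0 mod 251 = 3, hash=3+3 mod 251 = 6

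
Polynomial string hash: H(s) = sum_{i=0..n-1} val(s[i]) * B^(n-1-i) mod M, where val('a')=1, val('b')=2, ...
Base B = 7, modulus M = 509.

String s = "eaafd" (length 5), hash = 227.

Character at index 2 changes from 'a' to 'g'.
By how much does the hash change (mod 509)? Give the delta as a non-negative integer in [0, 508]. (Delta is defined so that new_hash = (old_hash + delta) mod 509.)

Delta formula: (val(new) - val(old)) * B^(n-1-k) mod M
  val('g') - val('a') = 7 - 1 = 6
  B^(n-1-k) = 7^2 mod 509 = 49
  Delta = 6 * 49 mod 509 = 294

Answer: 294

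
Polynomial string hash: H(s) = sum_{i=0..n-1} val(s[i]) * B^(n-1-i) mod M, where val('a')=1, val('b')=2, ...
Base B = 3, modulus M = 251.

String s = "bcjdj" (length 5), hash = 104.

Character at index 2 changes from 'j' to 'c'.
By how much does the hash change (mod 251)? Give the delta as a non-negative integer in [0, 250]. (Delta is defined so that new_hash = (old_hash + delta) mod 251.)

Answer: 188

Derivation:
Delta formula: (val(new) - val(old)) * B^(n-1-k) mod M
  val('c') - val('j') = 3 - 10 = -7
  B^(n-1-k) = 3^2 mod 251 = 9
  Delta = -7 * 9 mod 251 = 188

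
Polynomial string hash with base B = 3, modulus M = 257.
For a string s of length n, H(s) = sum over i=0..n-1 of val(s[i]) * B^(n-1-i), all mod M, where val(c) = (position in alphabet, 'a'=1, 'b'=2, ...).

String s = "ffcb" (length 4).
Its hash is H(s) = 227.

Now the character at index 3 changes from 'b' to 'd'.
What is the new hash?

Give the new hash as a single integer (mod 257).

val('b') = 2, val('d') = 4
Position k = 3, exponent = n-1-k = 0
B^0 mod M = 3^0 mod 257 = 1
Delta = (4 - 2) * 1 mod 257 = 2
New hash = (227 + 2) mod 257 = 229

Answer: 229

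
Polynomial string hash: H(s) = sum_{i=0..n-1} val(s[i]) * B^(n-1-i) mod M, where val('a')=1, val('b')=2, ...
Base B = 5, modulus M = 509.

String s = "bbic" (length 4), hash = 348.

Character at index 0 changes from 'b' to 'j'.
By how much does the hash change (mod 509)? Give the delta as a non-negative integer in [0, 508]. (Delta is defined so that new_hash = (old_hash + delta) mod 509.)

Answer: 491

Derivation:
Delta formula: (val(new) - val(old)) * B^(n-1-k) mod M
  val('j') - val('b') = 10 - 2 = 8
  B^(n-1-k) = 5^3 mod 509 = 125
  Delta = 8 * 125 mod 509 = 491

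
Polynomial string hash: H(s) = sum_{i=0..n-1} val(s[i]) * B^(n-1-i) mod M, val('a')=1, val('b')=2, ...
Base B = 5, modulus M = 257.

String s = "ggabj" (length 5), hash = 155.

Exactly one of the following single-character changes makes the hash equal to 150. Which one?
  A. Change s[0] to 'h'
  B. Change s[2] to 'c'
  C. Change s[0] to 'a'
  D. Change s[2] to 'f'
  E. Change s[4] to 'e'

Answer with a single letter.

Answer: E

Derivation:
Option A: s[0]='g'->'h', delta=(8-7)*5^4 mod 257 = 111, hash=155+111 mod 257 = 9
Option B: s[2]='a'->'c', delta=(3-1)*5^2 mod 257 = 50, hash=155+50 mod 257 = 205
Option C: s[0]='g'->'a', delta=(1-7)*5^4 mod 257 = 105, hash=155+105 mod 257 = 3
Option D: s[2]='a'->'f', delta=(6-1)*5^2 mod 257 = 125, hash=155+125 mod 257 = 23
Option E: s[4]='j'->'e', delta=(5-10)*5^0 mod 257 = 252, hash=155+252 mod 257 = 150 <-- target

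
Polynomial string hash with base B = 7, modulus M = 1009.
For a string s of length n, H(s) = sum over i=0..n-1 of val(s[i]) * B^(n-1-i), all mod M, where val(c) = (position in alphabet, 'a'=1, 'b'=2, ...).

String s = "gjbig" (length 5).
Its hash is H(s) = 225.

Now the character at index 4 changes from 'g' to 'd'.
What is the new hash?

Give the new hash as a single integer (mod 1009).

val('g') = 7, val('d') = 4
Position k = 4, exponent = n-1-k = 0
B^0 mod M = 7^0 mod 1009 = 1
Delta = (4 - 7) * 1 mod 1009 = 1006
New hash = (225 + 1006) mod 1009 = 222

Answer: 222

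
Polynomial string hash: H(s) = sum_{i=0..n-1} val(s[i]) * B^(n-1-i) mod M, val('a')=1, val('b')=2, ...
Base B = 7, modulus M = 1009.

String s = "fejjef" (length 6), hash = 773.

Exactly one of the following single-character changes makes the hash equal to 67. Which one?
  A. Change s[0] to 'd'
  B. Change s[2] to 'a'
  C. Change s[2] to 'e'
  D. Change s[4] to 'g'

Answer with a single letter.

Answer: C

Derivation:
Option A: s[0]='f'->'d', delta=(4-6)*7^5 mod 1009 = 692, hash=773+692 mod 1009 = 456
Option B: s[2]='j'->'a', delta=(1-10)*7^3 mod 1009 = 949, hash=773+949 mod 1009 = 713
Option C: s[2]='j'->'e', delta=(5-10)*7^3 mod 1009 = 303, hash=773+303 mod 1009 = 67 <-- target
Option D: s[4]='e'->'g', delta=(7-5)*7^1 mod 1009 = 14, hash=773+14 mod 1009 = 787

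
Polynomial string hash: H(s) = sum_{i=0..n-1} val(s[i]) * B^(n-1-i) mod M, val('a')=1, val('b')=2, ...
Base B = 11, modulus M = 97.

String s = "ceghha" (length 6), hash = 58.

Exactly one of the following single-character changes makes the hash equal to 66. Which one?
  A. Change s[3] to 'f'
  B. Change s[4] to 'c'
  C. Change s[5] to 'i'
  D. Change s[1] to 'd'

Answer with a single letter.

Option A: s[3]='h'->'f', delta=(6-8)*11^2 mod 97 = 49, hash=58+49 mod 97 = 10
Option B: s[4]='h'->'c', delta=(3-8)*11^1 mod 97 = 42, hash=58+42 mod 97 = 3
Option C: s[5]='a'->'i', delta=(9-1)*11^0 mod 97 = 8, hash=58+8 mod 97 = 66 <-- target
Option D: s[1]='e'->'d', delta=(4-5)*11^4 mod 97 = 6, hash=58+6 mod 97 = 64

Answer: C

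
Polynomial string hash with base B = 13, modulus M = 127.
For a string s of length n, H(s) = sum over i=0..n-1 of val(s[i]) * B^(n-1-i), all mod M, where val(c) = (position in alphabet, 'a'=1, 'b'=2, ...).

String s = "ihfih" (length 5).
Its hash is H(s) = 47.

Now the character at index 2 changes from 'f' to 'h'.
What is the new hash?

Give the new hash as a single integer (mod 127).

Answer: 4

Derivation:
val('f') = 6, val('h') = 8
Position k = 2, exponent = n-1-k = 2
B^2 mod M = 13^2 mod 127 = 42
Delta = (8 - 6) * 42 mod 127 = 84
New hash = (47 + 84) mod 127 = 4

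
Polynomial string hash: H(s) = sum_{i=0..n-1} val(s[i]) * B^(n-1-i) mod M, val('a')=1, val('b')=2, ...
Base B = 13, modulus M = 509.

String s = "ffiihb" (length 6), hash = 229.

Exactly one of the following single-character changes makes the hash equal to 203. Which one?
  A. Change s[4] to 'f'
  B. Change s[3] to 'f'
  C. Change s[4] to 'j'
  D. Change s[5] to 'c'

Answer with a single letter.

Answer: A

Derivation:
Option A: s[4]='h'->'f', delta=(6-8)*13^1 mod 509 = 483, hash=229+483 mod 509 = 203 <-- target
Option B: s[3]='i'->'f', delta=(6-9)*13^2 mod 509 = 2, hash=229+2 mod 509 = 231
Option C: s[4]='h'->'j', delta=(10-8)*13^1 mod 509 = 26, hash=229+26 mod 509 = 255
Option D: s[5]='b'->'c', delta=(3-2)*13^0 mod 509 = 1, hash=229+1 mod 509 = 230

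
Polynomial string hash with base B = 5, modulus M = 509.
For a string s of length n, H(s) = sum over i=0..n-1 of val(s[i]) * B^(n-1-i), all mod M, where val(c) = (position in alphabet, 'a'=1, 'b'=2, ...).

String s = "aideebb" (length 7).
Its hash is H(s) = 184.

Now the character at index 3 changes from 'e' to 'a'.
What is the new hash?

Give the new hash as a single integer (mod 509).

Answer: 193

Derivation:
val('e') = 5, val('a') = 1
Position k = 3, exponent = n-1-k = 3
B^3 mod M = 5^3 mod 509 = 125
Delta = (1 - 5) * 125 mod 509 = 9
New hash = (184 + 9) mod 509 = 193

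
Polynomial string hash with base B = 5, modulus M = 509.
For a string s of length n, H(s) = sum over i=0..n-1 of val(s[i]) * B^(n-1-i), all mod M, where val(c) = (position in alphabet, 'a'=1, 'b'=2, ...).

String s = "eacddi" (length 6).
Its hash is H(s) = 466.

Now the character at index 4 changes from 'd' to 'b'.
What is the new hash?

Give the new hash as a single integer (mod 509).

Answer: 456

Derivation:
val('d') = 4, val('b') = 2
Position k = 4, exponent = n-1-k = 1
B^1 mod M = 5^1 mod 509 = 5
Delta = (2 - 4) * 5 mod 509 = 499
New hash = (466 + 499) mod 509 = 456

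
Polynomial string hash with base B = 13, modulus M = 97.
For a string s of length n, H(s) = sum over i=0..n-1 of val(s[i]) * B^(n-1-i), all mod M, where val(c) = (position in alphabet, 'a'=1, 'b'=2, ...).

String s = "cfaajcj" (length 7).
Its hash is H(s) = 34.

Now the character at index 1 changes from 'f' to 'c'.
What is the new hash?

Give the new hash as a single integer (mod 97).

val('f') = 6, val('c') = 3
Position k = 1, exponent = n-1-k = 5
B^5 mod M = 13^5 mod 97 = 74
Delta = (3 - 6) * 74 mod 97 = 69
New hash = (34 + 69) mod 97 = 6

Answer: 6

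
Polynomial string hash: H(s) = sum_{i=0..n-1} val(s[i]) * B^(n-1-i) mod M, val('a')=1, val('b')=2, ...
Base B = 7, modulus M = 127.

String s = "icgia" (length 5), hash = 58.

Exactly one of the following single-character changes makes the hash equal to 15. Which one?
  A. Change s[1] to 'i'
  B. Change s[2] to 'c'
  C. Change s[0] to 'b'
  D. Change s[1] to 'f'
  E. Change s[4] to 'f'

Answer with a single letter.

Option A: s[1]='c'->'i', delta=(9-3)*7^3 mod 127 = 26, hash=58+26 mod 127 = 84
Option B: s[2]='g'->'c', delta=(3-7)*7^2 mod 127 = 58, hash=58+58 mod 127 = 116
Option C: s[0]='i'->'b', delta=(2-9)*7^4 mod 127 = 84, hash=58+84 mod 127 = 15 <-- target
Option D: s[1]='c'->'f', delta=(6-3)*7^3 mod 127 = 13, hash=58+13 mod 127 = 71
Option E: s[4]='a'->'f', delta=(6-1)*7^0 mod 127 = 5, hash=58+5 mod 127 = 63

Answer: C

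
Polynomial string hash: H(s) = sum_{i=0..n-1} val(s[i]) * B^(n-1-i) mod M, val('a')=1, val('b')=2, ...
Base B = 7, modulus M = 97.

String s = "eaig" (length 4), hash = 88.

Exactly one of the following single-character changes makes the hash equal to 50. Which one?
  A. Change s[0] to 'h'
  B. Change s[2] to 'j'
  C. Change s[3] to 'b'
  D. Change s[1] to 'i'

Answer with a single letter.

Answer: A

Derivation:
Option A: s[0]='e'->'h', delta=(8-5)*7^3 mod 97 = 59, hash=88+59 mod 97 = 50 <-- target
Option B: s[2]='i'->'j', delta=(10-9)*7^1 mod 97 = 7, hash=88+7 mod 97 = 95
Option C: s[3]='g'->'b', delta=(2-7)*7^0 mod 97 = 92, hash=88+92 mod 97 = 83
Option D: s[1]='a'->'i', delta=(9-1)*7^2 mod 97 = 4, hash=88+4 mod 97 = 92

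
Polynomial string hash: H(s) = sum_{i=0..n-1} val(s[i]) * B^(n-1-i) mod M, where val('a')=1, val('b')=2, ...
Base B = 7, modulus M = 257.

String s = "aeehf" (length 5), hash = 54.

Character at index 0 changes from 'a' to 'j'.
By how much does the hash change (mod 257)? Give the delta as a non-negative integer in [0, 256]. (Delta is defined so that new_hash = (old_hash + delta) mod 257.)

Delta formula: (val(new) - val(old)) * B^(n-1-k) mod M
  val('j') - val('a') = 10 - 1 = 9
  B^(n-1-k) = 7^4 mod 257 = 88
  Delta = 9 * 88 mod 257 = 21

Answer: 21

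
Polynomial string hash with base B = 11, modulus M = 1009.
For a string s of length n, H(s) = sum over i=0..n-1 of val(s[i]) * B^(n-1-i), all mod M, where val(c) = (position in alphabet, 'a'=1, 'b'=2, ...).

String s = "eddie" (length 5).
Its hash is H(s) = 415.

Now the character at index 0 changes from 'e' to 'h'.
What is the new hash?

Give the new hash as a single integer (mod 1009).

Answer: 951

Derivation:
val('e') = 5, val('h') = 8
Position k = 0, exponent = n-1-k = 4
B^4 mod M = 11^4 mod 1009 = 515
Delta = (8 - 5) * 515 mod 1009 = 536
New hash = (415 + 536) mod 1009 = 951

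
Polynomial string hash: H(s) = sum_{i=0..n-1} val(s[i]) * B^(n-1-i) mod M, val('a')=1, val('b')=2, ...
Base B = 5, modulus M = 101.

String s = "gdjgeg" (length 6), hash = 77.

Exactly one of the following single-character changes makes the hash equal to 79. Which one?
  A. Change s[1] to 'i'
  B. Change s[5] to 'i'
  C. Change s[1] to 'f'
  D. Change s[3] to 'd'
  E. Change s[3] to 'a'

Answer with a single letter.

Answer: B

Derivation:
Option A: s[1]='d'->'i', delta=(9-4)*5^4 mod 101 = 95, hash=77+95 mod 101 = 71
Option B: s[5]='g'->'i', delta=(9-7)*5^0 mod 101 = 2, hash=77+2 mod 101 = 79 <-- target
Option C: s[1]='d'->'f', delta=(6-4)*5^4 mod 101 = 38, hash=77+38 mod 101 = 14
Option D: s[3]='g'->'d', delta=(4-7)*5^2 mod 101 = 26, hash=77+26 mod 101 = 2
Option E: s[3]='g'->'a', delta=(1-7)*5^2 mod 101 = 52, hash=77+52 mod 101 = 28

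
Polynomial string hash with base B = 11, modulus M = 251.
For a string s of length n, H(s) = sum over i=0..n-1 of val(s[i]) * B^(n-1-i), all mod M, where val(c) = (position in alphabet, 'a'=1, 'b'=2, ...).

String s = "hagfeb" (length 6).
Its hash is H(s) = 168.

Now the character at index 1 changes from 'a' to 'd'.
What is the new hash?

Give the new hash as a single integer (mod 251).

Answer: 166

Derivation:
val('a') = 1, val('d') = 4
Position k = 1, exponent = n-1-k = 4
B^4 mod M = 11^4 mod 251 = 83
Delta = (4 - 1) * 83 mod 251 = 249
New hash = (168 + 249) mod 251 = 166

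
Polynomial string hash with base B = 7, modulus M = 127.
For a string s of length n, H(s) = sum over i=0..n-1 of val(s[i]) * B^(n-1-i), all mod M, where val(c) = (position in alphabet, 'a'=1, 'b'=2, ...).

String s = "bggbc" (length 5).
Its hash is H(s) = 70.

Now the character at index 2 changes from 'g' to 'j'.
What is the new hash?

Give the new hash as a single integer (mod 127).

val('g') = 7, val('j') = 10
Position k = 2, exponent = n-1-k = 2
B^2 mod M = 7^2 mod 127 = 49
Delta = (10 - 7) * 49 mod 127 = 20
New hash = (70 + 20) mod 127 = 90

Answer: 90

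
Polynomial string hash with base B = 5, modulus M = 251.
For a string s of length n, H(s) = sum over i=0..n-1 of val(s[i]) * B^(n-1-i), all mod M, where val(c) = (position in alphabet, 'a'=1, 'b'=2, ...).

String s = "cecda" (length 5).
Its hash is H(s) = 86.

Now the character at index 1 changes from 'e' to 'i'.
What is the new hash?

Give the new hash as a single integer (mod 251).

Answer: 84

Derivation:
val('e') = 5, val('i') = 9
Position k = 1, exponent = n-1-k = 3
B^3 mod M = 5^3 mod 251 = 125
Delta = (9 - 5) * 125 mod 251 = 249
New hash = (86 + 249) mod 251 = 84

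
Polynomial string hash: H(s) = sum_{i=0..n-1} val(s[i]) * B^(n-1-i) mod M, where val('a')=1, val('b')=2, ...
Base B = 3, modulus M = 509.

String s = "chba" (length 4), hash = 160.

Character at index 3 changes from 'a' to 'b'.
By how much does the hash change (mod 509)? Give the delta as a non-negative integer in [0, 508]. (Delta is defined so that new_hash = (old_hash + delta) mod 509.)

Answer: 1

Derivation:
Delta formula: (val(new) - val(old)) * B^(n-1-k) mod M
  val('b') - val('a') = 2 - 1 = 1
  B^(n-1-k) = 3^0 mod 509 = 1
  Delta = 1 * 1 mod 509 = 1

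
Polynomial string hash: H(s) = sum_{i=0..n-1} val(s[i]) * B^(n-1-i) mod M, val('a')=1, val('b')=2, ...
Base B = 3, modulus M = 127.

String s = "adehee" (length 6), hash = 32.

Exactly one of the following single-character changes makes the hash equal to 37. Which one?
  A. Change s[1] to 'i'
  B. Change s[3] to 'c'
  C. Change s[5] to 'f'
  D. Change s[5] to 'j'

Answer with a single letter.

Option A: s[1]='d'->'i', delta=(9-4)*3^4 mod 127 = 24, hash=32+24 mod 127 = 56
Option B: s[3]='h'->'c', delta=(3-8)*3^2 mod 127 = 82, hash=32+82 mod 127 = 114
Option C: s[5]='e'->'f', delta=(6-5)*3^0 mod 127 = 1, hash=32+1 mod 127 = 33
Option D: s[5]='e'->'j', delta=(10-5)*3^0 mod 127 = 5, hash=32+5 mod 127 = 37 <-- target

Answer: D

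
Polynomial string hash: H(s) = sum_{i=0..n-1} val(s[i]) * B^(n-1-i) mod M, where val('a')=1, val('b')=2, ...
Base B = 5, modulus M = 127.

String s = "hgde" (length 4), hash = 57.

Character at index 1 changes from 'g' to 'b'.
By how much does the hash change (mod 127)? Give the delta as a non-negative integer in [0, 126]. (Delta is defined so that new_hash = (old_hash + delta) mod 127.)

Delta formula: (val(new) - val(old)) * B^(n-1-k) mod M
  val('b') - val('g') = 2 - 7 = -5
  B^(n-1-k) = 5^2 mod 127 = 25
  Delta = -5 * 25 mod 127 = 2

Answer: 2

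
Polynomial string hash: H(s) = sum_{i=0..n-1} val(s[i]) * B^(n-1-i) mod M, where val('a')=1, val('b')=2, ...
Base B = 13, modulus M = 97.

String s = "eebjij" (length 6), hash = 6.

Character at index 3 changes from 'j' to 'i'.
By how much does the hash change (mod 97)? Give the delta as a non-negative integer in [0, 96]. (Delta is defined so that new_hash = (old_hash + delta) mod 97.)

Answer: 25

Derivation:
Delta formula: (val(new) - val(old)) * B^(n-1-k) mod M
  val('i') - val('j') = 9 - 10 = -1
  B^(n-1-k) = 13^2 mod 97 = 72
  Delta = -1 * 72 mod 97 = 25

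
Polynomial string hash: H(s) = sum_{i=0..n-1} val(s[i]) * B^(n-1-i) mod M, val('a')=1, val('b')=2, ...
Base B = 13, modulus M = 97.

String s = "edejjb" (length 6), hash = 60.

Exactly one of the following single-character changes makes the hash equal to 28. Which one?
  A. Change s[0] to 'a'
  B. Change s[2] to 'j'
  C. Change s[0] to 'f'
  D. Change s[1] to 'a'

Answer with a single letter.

Option A: s[0]='e'->'a', delta=(1-5)*13^5 mod 97 = 92, hash=60+92 mod 97 = 55
Option B: s[2]='e'->'j', delta=(10-5)*13^3 mod 97 = 24, hash=60+24 mod 97 = 84
Option C: s[0]='e'->'f', delta=(6-5)*13^5 mod 97 = 74, hash=60+74 mod 97 = 37
Option D: s[1]='d'->'a', delta=(1-4)*13^4 mod 97 = 65, hash=60+65 mod 97 = 28 <-- target

Answer: D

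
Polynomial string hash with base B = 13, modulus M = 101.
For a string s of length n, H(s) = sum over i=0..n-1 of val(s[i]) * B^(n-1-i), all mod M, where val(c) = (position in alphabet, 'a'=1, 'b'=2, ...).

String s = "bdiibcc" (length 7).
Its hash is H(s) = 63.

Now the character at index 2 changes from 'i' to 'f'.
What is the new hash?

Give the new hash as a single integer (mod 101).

Answer: 28

Derivation:
val('i') = 9, val('f') = 6
Position k = 2, exponent = n-1-k = 4
B^4 mod M = 13^4 mod 101 = 79
Delta = (6 - 9) * 79 mod 101 = 66
New hash = (63 + 66) mod 101 = 28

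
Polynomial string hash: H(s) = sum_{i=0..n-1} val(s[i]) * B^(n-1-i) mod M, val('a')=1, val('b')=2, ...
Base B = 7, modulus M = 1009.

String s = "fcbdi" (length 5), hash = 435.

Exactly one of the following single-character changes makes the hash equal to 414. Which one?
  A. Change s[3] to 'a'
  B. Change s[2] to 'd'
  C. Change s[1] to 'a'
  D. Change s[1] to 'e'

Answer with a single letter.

Option A: s[3]='d'->'a', delta=(1-4)*7^1 mod 1009 = 988, hash=435+988 mod 1009 = 414 <-- target
Option B: s[2]='b'->'d', delta=(4-2)*7^2 mod 1009 = 98, hash=435+98 mod 1009 = 533
Option C: s[1]='c'->'a', delta=(1-3)*7^3 mod 1009 = 323, hash=435+323 mod 1009 = 758
Option D: s[1]='c'->'e', delta=(5-3)*7^3 mod 1009 = 686, hash=435+686 mod 1009 = 112

Answer: A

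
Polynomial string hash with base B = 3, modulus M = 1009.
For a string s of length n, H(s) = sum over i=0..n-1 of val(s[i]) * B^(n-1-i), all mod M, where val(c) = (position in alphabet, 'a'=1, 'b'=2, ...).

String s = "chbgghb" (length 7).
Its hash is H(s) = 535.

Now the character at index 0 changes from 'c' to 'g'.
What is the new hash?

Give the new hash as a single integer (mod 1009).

val('c') = 3, val('g') = 7
Position k = 0, exponent = n-1-k = 6
B^6 mod M = 3^6 mod 1009 = 729
Delta = (7 - 3) * 729 mod 1009 = 898
New hash = (535 + 898) mod 1009 = 424

Answer: 424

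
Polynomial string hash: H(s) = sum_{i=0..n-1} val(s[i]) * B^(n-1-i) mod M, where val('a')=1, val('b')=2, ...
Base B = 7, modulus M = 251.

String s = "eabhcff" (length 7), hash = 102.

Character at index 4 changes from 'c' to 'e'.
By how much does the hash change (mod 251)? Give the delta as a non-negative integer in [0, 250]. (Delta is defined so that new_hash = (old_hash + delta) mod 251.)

Delta formula: (val(new) - val(old)) * B^(n-1-k) mod M
  val('e') - val('c') = 5 - 3 = 2
  B^(n-1-k) = 7^2 mod 251 = 49
  Delta = 2 * 49 mod 251 = 98

Answer: 98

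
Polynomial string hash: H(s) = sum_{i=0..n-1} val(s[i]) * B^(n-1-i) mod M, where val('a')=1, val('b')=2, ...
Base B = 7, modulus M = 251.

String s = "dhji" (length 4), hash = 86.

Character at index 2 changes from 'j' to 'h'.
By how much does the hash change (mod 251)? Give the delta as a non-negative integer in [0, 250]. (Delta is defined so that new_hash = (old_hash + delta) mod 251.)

Delta formula: (val(new) - val(old)) * B^(n-1-k) mod M
  val('h') - val('j') = 8 - 10 = -2
  B^(n-1-k) = 7^1 mod 251 = 7
  Delta = -2 * 7 mod 251 = 237

Answer: 237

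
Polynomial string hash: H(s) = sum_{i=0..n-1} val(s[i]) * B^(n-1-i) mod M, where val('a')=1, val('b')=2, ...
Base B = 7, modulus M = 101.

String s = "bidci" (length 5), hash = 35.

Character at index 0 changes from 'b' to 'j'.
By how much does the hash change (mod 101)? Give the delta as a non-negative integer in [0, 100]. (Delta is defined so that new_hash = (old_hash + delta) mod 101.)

Answer: 18

Derivation:
Delta formula: (val(new) - val(old)) * B^(n-1-k) mod M
  val('j') - val('b') = 10 - 2 = 8
  B^(n-1-k) = 7^4 mod 101 = 78
  Delta = 8 * 78 mod 101 = 18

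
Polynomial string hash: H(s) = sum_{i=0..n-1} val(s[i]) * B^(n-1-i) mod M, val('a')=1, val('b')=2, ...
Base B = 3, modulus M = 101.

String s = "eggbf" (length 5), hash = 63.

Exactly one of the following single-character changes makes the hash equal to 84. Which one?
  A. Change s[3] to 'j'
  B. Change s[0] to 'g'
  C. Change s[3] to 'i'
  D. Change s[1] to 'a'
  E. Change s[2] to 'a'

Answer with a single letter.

Option A: s[3]='b'->'j', delta=(10-2)*3^1 mod 101 = 24, hash=63+24 mod 101 = 87
Option B: s[0]='e'->'g', delta=(7-5)*3^4 mod 101 = 61, hash=63+61 mod 101 = 23
Option C: s[3]='b'->'i', delta=(9-2)*3^1 mod 101 = 21, hash=63+21 mod 101 = 84 <-- target
Option D: s[1]='g'->'a', delta=(1-7)*3^3 mod 101 = 40, hash=63+40 mod 101 = 2
Option E: s[2]='g'->'a', delta=(1-7)*3^2 mod 101 = 47, hash=63+47 mod 101 = 9

Answer: C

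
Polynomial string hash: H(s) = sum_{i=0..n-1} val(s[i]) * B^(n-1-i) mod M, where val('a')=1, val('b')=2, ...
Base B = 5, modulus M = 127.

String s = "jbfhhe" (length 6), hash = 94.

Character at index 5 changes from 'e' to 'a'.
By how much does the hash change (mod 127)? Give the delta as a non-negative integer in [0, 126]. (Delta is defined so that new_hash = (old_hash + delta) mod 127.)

Answer: 123

Derivation:
Delta formula: (val(new) - val(old)) * B^(n-1-k) mod M
  val('a') - val('e') = 1 - 5 = -4
  B^(n-1-k) = 5^0 mod 127 = 1
  Delta = -4 * 1 mod 127 = 123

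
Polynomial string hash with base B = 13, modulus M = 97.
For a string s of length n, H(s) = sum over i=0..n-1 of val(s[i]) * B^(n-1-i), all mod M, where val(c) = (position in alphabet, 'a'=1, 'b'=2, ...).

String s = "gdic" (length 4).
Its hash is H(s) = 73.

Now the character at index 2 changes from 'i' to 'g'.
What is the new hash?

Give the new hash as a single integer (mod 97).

val('i') = 9, val('g') = 7
Position k = 2, exponent = n-1-k = 1
B^1 mod M = 13^1 mod 97 = 13
Delta = (7 - 9) * 13 mod 97 = 71
New hash = (73 + 71) mod 97 = 47

Answer: 47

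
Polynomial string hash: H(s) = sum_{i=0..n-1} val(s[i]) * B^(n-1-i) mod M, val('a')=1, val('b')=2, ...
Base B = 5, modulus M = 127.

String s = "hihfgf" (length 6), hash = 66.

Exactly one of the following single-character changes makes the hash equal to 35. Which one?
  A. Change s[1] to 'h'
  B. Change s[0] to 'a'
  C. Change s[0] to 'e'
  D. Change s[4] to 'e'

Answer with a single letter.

Answer: B

Derivation:
Option A: s[1]='i'->'h', delta=(8-9)*5^4 mod 127 = 10, hash=66+10 mod 127 = 76
Option B: s[0]='h'->'a', delta=(1-8)*5^5 mod 127 = 96, hash=66+96 mod 127 = 35 <-- target
Option C: s[0]='h'->'e', delta=(5-8)*5^5 mod 127 = 23, hash=66+23 mod 127 = 89
Option D: s[4]='g'->'e', delta=(5-7)*5^1 mod 127 = 117, hash=66+117 mod 127 = 56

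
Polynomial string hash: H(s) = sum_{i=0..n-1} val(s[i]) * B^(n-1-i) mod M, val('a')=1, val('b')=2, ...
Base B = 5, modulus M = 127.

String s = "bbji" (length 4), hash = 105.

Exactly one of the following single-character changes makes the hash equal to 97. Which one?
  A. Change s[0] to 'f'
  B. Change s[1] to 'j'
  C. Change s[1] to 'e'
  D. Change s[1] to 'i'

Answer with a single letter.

Answer: A

Derivation:
Option A: s[0]='b'->'f', delta=(6-2)*5^3 mod 127 = 119, hash=105+119 mod 127 = 97 <-- target
Option B: s[1]='b'->'j', delta=(10-2)*5^2 mod 127 = 73, hash=105+73 mod 127 = 51
Option C: s[1]='b'->'e', delta=(5-2)*5^2 mod 127 = 75, hash=105+75 mod 127 = 53
Option D: s[1]='b'->'i', delta=(9-2)*5^2 mod 127 = 48, hash=105+48 mod 127 = 26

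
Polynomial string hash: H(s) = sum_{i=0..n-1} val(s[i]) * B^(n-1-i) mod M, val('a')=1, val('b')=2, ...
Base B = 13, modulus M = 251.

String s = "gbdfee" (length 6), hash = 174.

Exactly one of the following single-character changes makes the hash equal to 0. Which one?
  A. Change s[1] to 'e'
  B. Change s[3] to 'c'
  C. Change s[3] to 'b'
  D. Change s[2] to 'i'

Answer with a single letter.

Option A: s[1]='b'->'e', delta=(5-2)*13^4 mod 251 = 92, hash=174+92 mod 251 = 15
Option B: s[3]='f'->'c', delta=(3-6)*13^2 mod 251 = 246, hash=174+246 mod 251 = 169
Option C: s[3]='f'->'b', delta=(2-6)*13^2 mod 251 = 77, hash=174+77 mod 251 = 0 <-- target
Option D: s[2]='d'->'i', delta=(9-4)*13^3 mod 251 = 192, hash=174+192 mod 251 = 115

Answer: C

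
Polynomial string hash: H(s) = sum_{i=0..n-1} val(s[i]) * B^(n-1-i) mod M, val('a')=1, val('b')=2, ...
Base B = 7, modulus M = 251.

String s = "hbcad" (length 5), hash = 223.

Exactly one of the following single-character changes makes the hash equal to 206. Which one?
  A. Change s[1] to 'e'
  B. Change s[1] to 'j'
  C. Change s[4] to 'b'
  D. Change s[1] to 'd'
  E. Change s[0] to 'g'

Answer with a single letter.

Answer: B

Derivation:
Option A: s[1]='b'->'e', delta=(5-2)*7^3 mod 251 = 25, hash=223+25 mod 251 = 248
Option B: s[1]='b'->'j', delta=(10-2)*7^3 mod 251 = 234, hash=223+234 mod 251 = 206 <-- target
Option C: s[4]='d'->'b', delta=(2-4)*7^0 mod 251 = 249, hash=223+249 mod 251 = 221
Option D: s[1]='b'->'d', delta=(4-2)*7^3 mod 251 = 184, hash=223+184 mod 251 = 156
Option E: s[0]='h'->'g', delta=(7-8)*7^4 mod 251 = 109, hash=223+109 mod 251 = 81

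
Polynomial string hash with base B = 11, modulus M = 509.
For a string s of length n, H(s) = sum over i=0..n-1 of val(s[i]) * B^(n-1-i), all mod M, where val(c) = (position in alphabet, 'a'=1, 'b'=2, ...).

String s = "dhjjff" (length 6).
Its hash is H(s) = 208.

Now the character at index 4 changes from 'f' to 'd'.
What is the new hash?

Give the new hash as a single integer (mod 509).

val('f') = 6, val('d') = 4
Position k = 4, exponent = n-1-k = 1
B^1 mod M = 11^1 mod 509 = 11
Delta = (4 - 6) * 11 mod 509 = 487
New hash = (208 + 487) mod 509 = 186

Answer: 186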